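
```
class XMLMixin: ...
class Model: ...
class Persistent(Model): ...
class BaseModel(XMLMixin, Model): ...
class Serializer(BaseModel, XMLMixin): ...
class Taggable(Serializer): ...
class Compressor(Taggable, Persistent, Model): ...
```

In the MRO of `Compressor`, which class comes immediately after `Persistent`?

Model

L[Compressor] = Compressor + merge(L[Taggable], L[Persistent], L[Model], [Taggable Persistent Model])
  take Taggable:  [Taggable Serializer BaseModel XMLMixin Model object] + [Persistent Model object] + [Model object] + [Taggable Persistent Model]
  take Serializer:  [Serializer BaseModel XMLMixin Model object] + [Persistent Model object] + [Model object] + [Persistent Model]
  take BaseModel:  [BaseModel XMLMixin Model object] + [Persistent Model object] + [Model object] + [Persistent Model]
  take XMLMixin:  [XMLMixin Model object] + [Persistent Model object] + [Model object] + [Persistent Model]
  take Persistent:  [Model object] + [Persistent Model object] + [Model object] + [Persistent Model]
  take Model:  [Model object] + [Model object] + [Model object] + [Model]
  take object:  [object] + [object] + [object]
MRO: Compressor Taggable Serializer BaseModel XMLMixin Persistent Model object
Persistent is at position 5; next is Model.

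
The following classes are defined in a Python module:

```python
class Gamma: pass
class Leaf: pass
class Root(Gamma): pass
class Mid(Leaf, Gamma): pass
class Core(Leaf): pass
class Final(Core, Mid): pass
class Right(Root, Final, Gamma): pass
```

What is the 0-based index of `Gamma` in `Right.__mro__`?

6

L[Right] = Right + merge(L[Root], L[Final], L[Gamma], [Root Final Gamma])
  take Root:  [Root Gamma object] + [Final Core Mid Leaf Gamma object] + [Gamma object] + [Root Final Gamma]
  take Final:  [Gamma object] + [Final Core Mid Leaf Gamma object] + [Gamma object] + [Final Gamma]
  take Core:  [Gamma object] + [Core Mid Leaf Gamma object] + [Gamma object] + [Gamma]
  take Mid:  [Gamma object] + [Mid Leaf Gamma object] + [Gamma object] + [Gamma]
  take Leaf:  [Gamma object] + [Leaf Gamma object] + [Gamma object] + [Gamma]
  take Gamma:  [Gamma object] + [Gamma object] + [Gamma object] + [Gamma]
  take object:  [object] + [object] + [object]
MRO: Right Root Final Core Mid Leaf Gamma object
Gamma sits at index 6.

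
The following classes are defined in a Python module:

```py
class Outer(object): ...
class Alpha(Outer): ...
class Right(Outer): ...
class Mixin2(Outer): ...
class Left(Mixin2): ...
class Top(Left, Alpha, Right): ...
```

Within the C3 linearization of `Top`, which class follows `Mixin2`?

Alpha

L[Top] = Top + merge(L[Left], L[Alpha], L[Right], [Left Alpha Right])
  take Left:  [Left Mixin2 Outer object] + [Alpha Outer object] + [Right Outer object] + [Left Alpha Right]
  take Mixin2:  [Mixin2 Outer object] + [Alpha Outer object] + [Right Outer object] + [Alpha Right]
  take Alpha:  [Outer object] + [Alpha Outer object] + [Right Outer object] + [Alpha Right]
  take Right:  [Outer object] + [Outer object] + [Right Outer object] + [Right]
  take Outer:  [Outer object] + [Outer object] + [Outer object]
  take object:  [object] + [object] + [object]
MRO: Top Left Mixin2 Alpha Right Outer object
Mixin2 is at position 2; next is Alpha.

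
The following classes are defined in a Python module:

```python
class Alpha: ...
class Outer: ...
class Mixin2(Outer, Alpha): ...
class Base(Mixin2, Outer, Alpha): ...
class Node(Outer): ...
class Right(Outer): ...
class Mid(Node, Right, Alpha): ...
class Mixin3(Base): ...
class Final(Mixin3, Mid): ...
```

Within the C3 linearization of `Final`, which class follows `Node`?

L[Final] = Final + merge(L[Mixin3], L[Mid], [Mixin3 Mid])
  take Mixin3:  [Mixin3 Base Mixin2 Outer Alpha object] + [Mid Node Right Outer Alpha object] + [Mixin3 Mid]
  take Base:  [Base Mixin2 Outer Alpha object] + [Mid Node Right Outer Alpha object] + [Mid]
  take Mixin2:  [Mixin2 Outer Alpha object] + [Mid Node Right Outer Alpha object] + [Mid]
  take Mid:  [Outer Alpha object] + [Mid Node Right Outer Alpha object] + [Mid]
  take Node:  [Outer Alpha object] + [Node Right Outer Alpha object]
  take Right:  [Outer Alpha object] + [Right Outer Alpha object]
  take Outer:  [Outer Alpha object] + [Outer Alpha object]
  take Alpha:  [Alpha object] + [Alpha object]
  take object:  [object] + [object]
MRO: Final Mixin3 Base Mixin2 Mid Node Right Outer Alpha object
Node is at position 5; next is Right.

Right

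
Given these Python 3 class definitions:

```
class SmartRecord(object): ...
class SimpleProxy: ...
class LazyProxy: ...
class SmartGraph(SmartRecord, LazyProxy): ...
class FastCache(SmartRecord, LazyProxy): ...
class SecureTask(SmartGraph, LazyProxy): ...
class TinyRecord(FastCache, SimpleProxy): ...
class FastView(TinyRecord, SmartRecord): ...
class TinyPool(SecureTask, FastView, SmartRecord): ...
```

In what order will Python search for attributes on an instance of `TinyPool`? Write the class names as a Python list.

[TinyPool, SecureTask, SmartGraph, FastView, TinyRecord, FastCache, SmartRecord, LazyProxy, SimpleProxy, object]

L[TinyPool] = TinyPool + merge(L[SecureTask], L[FastView], L[SmartRecord], [SecureTask FastView SmartRecord])
  take SecureTask:  [SecureTask SmartGraph SmartRecord LazyProxy object] + [FastView TinyRecord FastCache SmartRecord LazyProxy SimpleProxy object] + [SmartRecord object] + [SecureTask FastView SmartRecord]
  take SmartGraph:  [SmartGraph SmartRecord LazyProxy object] + [FastView TinyRecord FastCache SmartRecord LazyProxy SimpleProxy object] + [SmartRecord object] + [FastView SmartRecord]
  take FastView:  [SmartRecord LazyProxy object] + [FastView TinyRecord FastCache SmartRecord LazyProxy SimpleProxy object] + [SmartRecord object] + [FastView SmartRecord]
  take TinyRecord:  [SmartRecord LazyProxy object] + [TinyRecord FastCache SmartRecord LazyProxy SimpleProxy object] + [SmartRecord object] + [SmartRecord]
  take FastCache:  [SmartRecord LazyProxy object] + [FastCache SmartRecord LazyProxy SimpleProxy object] + [SmartRecord object] + [SmartRecord]
  take SmartRecord:  [SmartRecord LazyProxy object] + [SmartRecord LazyProxy SimpleProxy object] + [SmartRecord object] + [SmartRecord]
  take LazyProxy:  [LazyProxy object] + [LazyProxy SimpleProxy object] + [object]
  take SimpleProxy:  [object] + [SimpleProxy object] + [object]
  take object:  [object] + [object] + [object]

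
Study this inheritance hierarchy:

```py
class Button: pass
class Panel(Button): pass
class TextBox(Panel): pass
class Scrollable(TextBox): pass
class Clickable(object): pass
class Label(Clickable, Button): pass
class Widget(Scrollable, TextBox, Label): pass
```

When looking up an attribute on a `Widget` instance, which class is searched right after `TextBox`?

Panel

L[Widget] = Widget + merge(L[Scrollable], L[TextBox], L[Label], [Scrollable TextBox Label])
  take Scrollable:  [Scrollable TextBox Panel Button object] + [TextBox Panel Button object] + [Label Clickable Button object] + [Scrollable TextBox Label]
  take TextBox:  [TextBox Panel Button object] + [TextBox Panel Button object] + [Label Clickable Button object] + [TextBox Label]
  take Panel:  [Panel Button object] + [Panel Button object] + [Label Clickable Button object] + [Label]
  take Label:  [Button object] + [Button object] + [Label Clickable Button object] + [Label]
  take Clickable:  [Button object] + [Button object] + [Clickable Button object]
  take Button:  [Button object] + [Button object] + [Button object]
  take object:  [object] + [object] + [object]
MRO: Widget Scrollable TextBox Panel Label Clickable Button object
TextBox is at position 2; next is Panel.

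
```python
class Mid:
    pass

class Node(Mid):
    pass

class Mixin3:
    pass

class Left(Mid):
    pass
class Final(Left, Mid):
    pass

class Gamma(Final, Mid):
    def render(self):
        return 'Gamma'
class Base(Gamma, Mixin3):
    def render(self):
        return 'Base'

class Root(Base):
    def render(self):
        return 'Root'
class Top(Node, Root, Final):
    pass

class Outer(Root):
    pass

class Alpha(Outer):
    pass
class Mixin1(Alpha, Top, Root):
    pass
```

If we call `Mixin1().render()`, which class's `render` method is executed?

L[Mixin1] = Mixin1 + merge(L[Alpha], L[Top], L[Root], [Alpha Top Root])
  take Alpha:  [Alpha Outer Root Base Gamma Final Left Mid Mixin3 object] + [Top Node Root Base Gamma Final Left Mid Mixin3 object] + [Root Base Gamma Final Left Mid Mixin3 object] + [Alpha Top Root]
  take Outer:  [Outer Root Base Gamma Final Left Mid Mixin3 object] + [Top Node Root Base Gamma Final Left Mid Mixin3 object] + [Root Base Gamma Final Left Mid Mixin3 object] + [Top Root]
  take Top:  [Root Base Gamma Final Left Mid Mixin3 object] + [Top Node Root Base Gamma Final Left Mid Mixin3 object] + [Root Base Gamma Final Left Mid Mixin3 object] + [Top Root]
  take Node:  [Root Base Gamma Final Left Mid Mixin3 object] + [Node Root Base Gamma Final Left Mid Mixin3 object] + [Root Base Gamma Final Left Mid Mixin3 object] + [Root]
  take Root:  [Root Base Gamma Final Left Mid Mixin3 object] + [Root Base Gamma Final Left Mid Mixin3 object] + [Root Base Gamma Final Left Mid Mixin3 object] + [Root]
  take Base:  [Base Gamma Final Left Mid Mixin3 object] + [Base Gamma Final Left Mid Mixin3 object] + [Base Gamma Final Left Mid Mixin3 object]
  take Gamma:  [Gamma Final Left Mid Mixin3 object] + [Gamma Final Left Mid Mixin3 object] + [Gamma Final Left Mid Mixin3 object]
  take Final:  [Final Left Mid Mixin3 object] + [Final Left Mid Mixin3 object] + [Final Left Mid Mixin3 object]
  take Left:  [Left Mid Mixin3 object] + [Left Mid Mixin3 object] + [Left Mid Mixin3 object]
  take Mid:  [Mid Mixin3 object] + [Mid Mixin3 object] + [Mid Mixin3 object]
  take Mixin3:  [Mixin3 object] + [Mixin3 object] + [Mixin3 object]
  take object:  [object] + [object] + [object]
MRO: Mixin1 Alpha Outer Top Node Root Base Gamma Final Left Mid Mixin3 object
render is defined in: Base, Gamma, Root. First along the MRO is Root.

Root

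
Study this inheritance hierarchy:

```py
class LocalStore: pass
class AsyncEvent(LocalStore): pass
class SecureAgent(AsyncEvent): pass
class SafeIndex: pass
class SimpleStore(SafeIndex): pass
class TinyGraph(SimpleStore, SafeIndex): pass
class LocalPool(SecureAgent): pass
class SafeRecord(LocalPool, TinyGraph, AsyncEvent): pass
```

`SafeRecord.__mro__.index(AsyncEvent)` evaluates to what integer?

L[SafeRecord] = SafeRecord + merge(L[LocalPool], L[TinyGraph], L[AsyncEvent], [LocalPool TinyGraph AsyncEvent])
  take LocalPool:  [LocalPool SecureAgent AsyncEvent LocalStore object] + [TinyGraph SimpleStore SafeIndex object] + [AsyncEvent LocalStore object] + [LocalPool TinyGraph AsyncEvent]
  take SecureAgent:  [SecureAgent AsyncEvent LocalStore object] + [TinyGraph SimpleStore SafeIndex object] + [AsyncEvent LocalStore object] + [TinyGraph AsyncEvent]
  take TinyGraph:  [AsyncEvent LocalStore object] + [TinyGraph SimpleStore SafeIndex object] + [AsyncEvent LocalStore object] + [TinyGraph AsyncEvent]
  take AsyncEvent:  [AsyncEvent LocalStore object] + [SimpleStore SafeIndex object] + [AsyncEvent LocalStore object] + [AsyncEvent]
  take LocalStore:  [LocalStore object] + [SimpleStore SafeIndex object] + [LocalStore object]
  take SimpleStore:  [object] + [SimpleStore SafeIndex object] + [object]
  take SafeIndex:  [object] + [SafeIndex object] + [object]
  take object:  [object] + [object] + [object]
MRO: SafeRecord LocalPool SecureAgent TinyGraph AsyncEvent LocalStore SimpleStore SafeIndex object
AsyncEvent sits at index 4.

4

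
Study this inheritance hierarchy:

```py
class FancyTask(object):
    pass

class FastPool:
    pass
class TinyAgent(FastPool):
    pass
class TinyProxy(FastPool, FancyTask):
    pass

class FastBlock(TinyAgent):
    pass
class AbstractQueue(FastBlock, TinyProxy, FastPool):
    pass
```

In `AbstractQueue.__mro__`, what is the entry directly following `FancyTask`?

L[AbstractQueue] = AbstractQueue + merge(L[FastBlock], L[TinyProxy], L[FastPool], [FastBlock TinyProxy FastPool])
  take FastBlock:  [FastBlock TinyAgent FastPool object] + [TinyProxy FastPool FancyTask object] + [FastPool object] + [FastBlock TinyProxy FastPool]
  take TinyAgent:  [TinyAgent FastPool object] + [TinyProxy FastPool FancyTask object] + [FastPool object] + [TinyProxy FastPool]
  take TinyProxy:  [FastPool object] + [TinyProxy FastPool FancyTask object] + [FastPool object] + [TinyProxy FastPool]
  take FastPool:  [FastPool object] + [FastPool FancyTask object] + [FastPool object] + [FastPool]
  take FancyTask:  [object] + [FancyTask object] + [object]
  take object:  [object] + [object] + [object]
MRO: AbstractQueue FastBlock TinyAgent TinyProxy FastPool FancyTask object
FancyTask is at position 5; next is object.

object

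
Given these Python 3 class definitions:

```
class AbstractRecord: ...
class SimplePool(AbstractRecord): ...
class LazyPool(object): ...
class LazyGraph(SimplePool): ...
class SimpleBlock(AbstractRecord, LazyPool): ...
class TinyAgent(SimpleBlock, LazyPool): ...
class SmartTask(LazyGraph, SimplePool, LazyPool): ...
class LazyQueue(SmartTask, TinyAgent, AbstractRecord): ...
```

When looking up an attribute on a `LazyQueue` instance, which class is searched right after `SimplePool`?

TinyAgent

L[LazyQueue] = LazyQueue + merge(L[SmartTask], L[TinyAgent], L[AbstractRecord], [SmartTask TinyAgent AbstractRecord])
  take SmartTask:  [SmartTask LazyGraph SimplePool AbstractRecord LazyPool object] + [TinyAgent SimpleBlock AbstractRecord LazyPool object] + [AbstractRecord object] + [SmartTask TinyAgent AbstractRecord]
  take LazyGraph:  [LazyGraph SimplePool AbstractRecord LazyPool object] + [TinyAgent SimpleBlock AbstractRecord LazyPool object] + [AbstractRecord object] + [TinyAgent AbstractRecord]
  take SimplePool:  [SimplePool AbstractRecord LazyPool object] + [TinyAgent SimpleBlock AbstractRecord LazyPool object] + [AbstractRecord object] + [TinyAgent AbstractRecord]
  take TinyAgent:  [AbstractRecord LazyPool object] + [TinyAgent SimpleBlock AbstractRecord LazyPool object] + [AbstractRecord object] + [TinyAgent AbstractRecord]
  take SimpleBlock:  [AbstractRecord LazyPool object] + [SimpleBlock AbstractRecord LazyPool object] + [AbstractRecord object] + [AbstractRecord]
  take AbstractRecord:  [AbstractRecord LazyPool object] + [AbstractRecord LazyPool object] + [AbstractRecord object] + [AbstractRecord]
  take LazyPool:  [LazyPool object] + [LazyPool object] + [object]
  take object:  [object] + [object] + [object]
MRO: LazyQueue SmartTask LazyGraph SimplePool TinyAgent SimpleBlock AbstractRecord LazyPool object
SimplePool is at position 3; next is TinyAgent.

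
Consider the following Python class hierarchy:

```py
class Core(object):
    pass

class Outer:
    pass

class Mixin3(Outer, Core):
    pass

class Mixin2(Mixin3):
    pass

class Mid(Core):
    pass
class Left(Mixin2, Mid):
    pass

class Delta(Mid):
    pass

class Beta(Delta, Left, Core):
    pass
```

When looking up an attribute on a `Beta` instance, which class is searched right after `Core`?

object

L[Beta] = Beta + merge(L[Delta], L[Left], L[Core], [Delta Left Core])
  take Delta:  [Delta Mid Core object] + [Left Mixin2 Mixin3 Outer Mid Core object] + [Core object] + [Delta Left Core]
  take Left:  [Mid Core object] + [Left Mixin2 Mixin3 Outer Mid Core object] + [Core object] + [Left Core]
  take Mixin2:  [Mid Core object] + [Mixin2 Mixin3 Outer Mid Core object] + [Core object] + [Core]
  take Mixin3:  [Mid Core object] + [Mixin3 Outer Mid Core object] + [Core object] + [Core]
  take Outer:  [Mid Core object] + [Outer Mid Core object] + [Core object] + [Core]
  take Mid:  [Mid Core object] + [Mid Core object] + [Core object] + [Core]
  take Core:  [Core object] + [Core object] + [Core object] + [Core]
  take object:  [object] + [object] + [object]
MRO: Beta Delta Left Mixin2 Mixin3 Outer Mid Core object
Core is at position 7; next is object.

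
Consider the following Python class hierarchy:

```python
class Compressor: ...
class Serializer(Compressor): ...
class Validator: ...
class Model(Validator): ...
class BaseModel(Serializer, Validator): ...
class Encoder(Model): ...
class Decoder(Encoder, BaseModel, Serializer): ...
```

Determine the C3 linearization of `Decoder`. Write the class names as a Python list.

L[Decoder] = Decoder + merge(L[Encoder], L[BaseModel], L[Serializer], [Encoder BaseModel Serializer])
  take Encoder:  [Encoder Model Validator object] + [BaseModel Serializer Compressor Validator object] + [Serializer Compressor object] + [Encoder BaseModel Serializer]
  take Model:  [Model Validator object] + [BaseModel Serializer Compressor Validator object] + [Serializer Compressor object] + [BaseModel Serializer]
  take BaseModel:  [Validator object] + [BaseModel Serializer Compressor Validator object] + [Serializer Compressor object] + [BaseModel Serializer]
  take Serializer:  [Validator object] + [Serializer Compressor Validator object] + [Serializer Compressor object] + [Serializer]
  take Compressor:  [Validator object] + [Compressor Validator object] + [Compressor object]
  take Validator:  [Validator object] + [Validator object] + [object]
  take object:  [object] + [object] + [object]

[Decoder, Encoder, Model, BaseModel, Serializer, Compressor, Validator, object]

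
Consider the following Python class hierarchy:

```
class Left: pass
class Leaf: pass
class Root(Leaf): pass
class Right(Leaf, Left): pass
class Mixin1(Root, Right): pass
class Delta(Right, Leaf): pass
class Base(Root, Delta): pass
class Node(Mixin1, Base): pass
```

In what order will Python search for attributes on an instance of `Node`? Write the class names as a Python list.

L[Node] = Node + merge(L[Mixin1], L[Base], [Mixin1 Base])
  take Mixin1:  [Mixin1 Root Right Leaf Left object] + [Base Root Delta Right Leaf Left object] + [Mixin1 Base]
  take Base:  [Root Right Leaf Left object] + [Base Root Delta Right Leaf Left object] + [Base]
  take Root:  [Root Right Leaf Left object] + [Root Delta Right Leaf Left object]
  take Delta:  [Right Leaf Left object] + [Delta Right Leaf Left object]
  take Right:  [Right Leaf Left object] + [Right Leaf Left object]
  take Leaf:  [Leaf Left object] + [Leaf Left object]
  take Left:  [Left object] + [Left object]
  take object:  [object] + [object]

[Node, Mixin1, Base, Root, Delta, Right, Leaf, Left, object]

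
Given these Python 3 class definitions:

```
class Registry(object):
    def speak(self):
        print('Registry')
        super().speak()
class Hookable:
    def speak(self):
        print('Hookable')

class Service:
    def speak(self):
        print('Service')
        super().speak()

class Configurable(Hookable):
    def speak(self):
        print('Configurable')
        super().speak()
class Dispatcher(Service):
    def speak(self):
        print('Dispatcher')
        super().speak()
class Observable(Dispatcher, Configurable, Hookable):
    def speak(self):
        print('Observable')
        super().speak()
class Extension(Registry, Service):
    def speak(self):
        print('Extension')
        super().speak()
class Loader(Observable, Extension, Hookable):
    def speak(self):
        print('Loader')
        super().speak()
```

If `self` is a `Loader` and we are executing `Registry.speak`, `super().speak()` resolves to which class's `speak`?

Service

L[Loader] = Loader + merge(L[Observable], L[Extension], L[Hookable], [Observable Extension Hookable])
  take Observable:  [Observable Dispatcher Service Configurable Hookable object] + [Extension Registry Service object] + [Hookable object] + [Observable Extension Hookable]
  take Dispatcher:  [Dispatcher Service Configurable Hookable object] + [Extension Registry Service object] + [Hookable object] + [Extension Hookable]
  take Extension:  [Service Configurable Hookable object] + [Extension Registry Service object] + [Hookable object] + [Extension Hookable]
  take Registry:  [Service Configurable Hookable object] + [Registry Service object] + [Hookable object] + [Hookable]
  take Service:  [Service Configurable Hookable object] + [Service object] + [Hookable object] + [Hookable]
  take Configurable:  [Configurable Hookable object] + [object] + [Hookable object] + [Hookable]
  take Hookable:  [Hookable object] + [object] + [Hookable object] + [Hookable]
  take object:  [object] + [object] + [object]
MRO: Loader Observable Dispatcher Extension Registry Service Configurable Hookable object
super() in Registry.speak on a Loader instance goes to the class after Registry in Loader's MRO: Service.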